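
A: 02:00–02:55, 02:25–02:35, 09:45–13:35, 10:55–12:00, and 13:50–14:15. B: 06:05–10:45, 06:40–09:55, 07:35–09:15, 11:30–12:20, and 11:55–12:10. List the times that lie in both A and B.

09:45–10:45, 11:30–12:20

First set merges to 02:00–02:55, 09:45–13:35, 13:50–14:15.
Second set merges to 06:05–10:45, 11:30–12:20.
02:00–02:55 meets no B interval.
09:45–13:35 ∩ B → 09:45–10:45, 11:30–12:20.
13:50–14:15 meets no B interval.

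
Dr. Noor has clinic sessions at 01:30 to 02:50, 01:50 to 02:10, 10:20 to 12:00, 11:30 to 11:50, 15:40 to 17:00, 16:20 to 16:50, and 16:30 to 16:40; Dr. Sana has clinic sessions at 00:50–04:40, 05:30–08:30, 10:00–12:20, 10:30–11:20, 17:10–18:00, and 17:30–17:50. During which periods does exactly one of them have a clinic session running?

00:50-01:30, 02:50-04:40, 05:30-08:30, 10:00-10:20, 12:00-12:20, 15:40-17:00, 17:10-18:00

A, merged: 01:30-02:50, 10:20-12:00, 15:40-17:00.
B, merged: 00:50-04:40, 05:30-08:30, 10:00-12:20, 17:10-18:00.
A but not B: 15:40-17:00.
B but not A: 00:50-01:30, 02:50-04:40, 05:30-08:30, 10:00-10:20, 12:00-12:20, 17:10-18:00.
Combining gives A △ B.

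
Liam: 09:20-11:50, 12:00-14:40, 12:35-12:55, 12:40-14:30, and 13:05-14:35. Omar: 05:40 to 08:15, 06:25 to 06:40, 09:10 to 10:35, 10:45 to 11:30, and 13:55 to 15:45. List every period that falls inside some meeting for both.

Merge the first list: 09:20-11:50, 12:00-14:40.
Merge the second list: 05:40-08:15, 09:10-10:35, 10:45-11:30, 13:55-15:45.
09:20-11:50 ∩ B → 09:20-10:35, 10:45-11:30.
12:00-14:40 ∩ B → 13:55-14:40.

09:20-10:35, 10:45-11:30, 13:55-14:40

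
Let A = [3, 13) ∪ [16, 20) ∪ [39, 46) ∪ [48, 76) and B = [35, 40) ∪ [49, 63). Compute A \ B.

[3, 13): nothing removed.
[16, 20): nothing removed.
[39, 46) \ B = [40, 46).
[48, 76) \ B = [48, 49), [63, 76).

[3, 13) ∪ [16, 20) ∪ [40, 46) ∪ [48, 49) ∪ [63, 76)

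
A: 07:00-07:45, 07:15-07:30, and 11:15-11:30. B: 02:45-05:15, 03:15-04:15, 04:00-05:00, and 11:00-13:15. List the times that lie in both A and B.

11:15–11:30

A, merged: 07:00–07:45, 11:15–11:30.
B, merged: 02:45–05:15, 11:00–13:15.
07:00–07:45 falls entirely outside B.
11:15–11:30 overlaps B on 11:15–11:30.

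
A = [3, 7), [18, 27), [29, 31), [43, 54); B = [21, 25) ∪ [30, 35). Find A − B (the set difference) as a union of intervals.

[3, 7) ∪ [18, 21) ∪ [25, 27) ∪ [29, 30) ∪ [43, 54)

[3, 7): no B overlap → unchanged.
[18, 27) minus B → [18, 21), [25, 27).
[29, 31) minus B → [29, 30).
[43, 54): no B overlap → unchanged.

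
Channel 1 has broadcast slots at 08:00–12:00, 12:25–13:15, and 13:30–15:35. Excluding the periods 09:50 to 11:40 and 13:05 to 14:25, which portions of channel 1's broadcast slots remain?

08:00–09:50, 11:40–12:00, 12:25–13:05, 14:25–15:35

08:00–12:00 minus B → 08:00–09:50, 11:40–12:00.
12:25–13:15 minus B → 12:25–13:05.
13:30–15:35 minus B → 14:25–15:35.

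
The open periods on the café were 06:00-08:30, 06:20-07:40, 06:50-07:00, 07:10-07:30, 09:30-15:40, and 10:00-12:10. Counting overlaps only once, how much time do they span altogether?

8 h 40 min

Merged: 06:00-08:30, 09:30-15:40.
Lengths: 2 h 30 min + 6 h 10 min = 8 h 40 min.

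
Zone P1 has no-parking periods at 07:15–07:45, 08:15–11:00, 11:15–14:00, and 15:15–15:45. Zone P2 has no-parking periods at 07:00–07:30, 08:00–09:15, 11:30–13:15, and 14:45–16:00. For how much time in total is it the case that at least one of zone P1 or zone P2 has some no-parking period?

A ∪ B = 07:00–07:45, 08:00–11:00, 11:15–14:00, 14:45–16:00.
Total: 45 min + 3 h + 2 h 45 min + 1 h 15 min = 7 h 45 min.

7 h 45 min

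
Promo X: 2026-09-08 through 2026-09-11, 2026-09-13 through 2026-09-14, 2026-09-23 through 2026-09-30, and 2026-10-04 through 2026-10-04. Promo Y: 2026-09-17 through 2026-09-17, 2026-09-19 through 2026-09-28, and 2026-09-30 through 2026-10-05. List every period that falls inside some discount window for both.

2026-09-08 through 2026-09-11: no overlap with the second set.
2026-09-13 through 2026-09-14: no overlap with the second set.
2026-09-23 through 2026-09-30 meets the second set on 2026-09-23 through 2026-09-28, 2026-09-30 through 2026-09-30.
2026-10-04 through 2026-10-04 meets the second set on 2026-10-04 through 2026-10-04.

2026-09-23 through 2026-09-28, 2026-09-30 through 2026-09-30, 2026-10-04 through 2026-10-04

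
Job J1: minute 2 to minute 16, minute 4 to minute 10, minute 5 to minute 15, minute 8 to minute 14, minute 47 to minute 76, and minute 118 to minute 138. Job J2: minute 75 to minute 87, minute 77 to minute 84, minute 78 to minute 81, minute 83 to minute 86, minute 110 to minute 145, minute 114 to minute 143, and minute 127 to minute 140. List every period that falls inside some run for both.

minute 75 to minute 76, minute 118 to minute 138

Merge the first list: minute 2 to minute 16, minute 47 to minute 76, minute 118 to minute 138.
Merge the second list: minute 75 to minute 87, minute 110 to minute 145.
minute 2 to minute 16: no overlap with the second set.
minute 47 to minute 76 meets the second set on minute 75 to minute 76.
minute 118 to minute 138 meets the second set on minute 118 to minute 138.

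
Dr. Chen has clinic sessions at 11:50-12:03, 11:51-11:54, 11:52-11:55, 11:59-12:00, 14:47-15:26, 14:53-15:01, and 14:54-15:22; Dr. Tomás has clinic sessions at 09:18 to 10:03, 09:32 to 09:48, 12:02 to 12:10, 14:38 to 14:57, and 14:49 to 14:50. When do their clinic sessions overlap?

12:02–12:03, 14:47–14:57

Merge the first list: 11:50–12:03, 14:47–15:26.
Merge the second list: 09:18–10:03, 12:02–12:10, 14:38–14:57.
11:50–12:03 meets the second set on 12:02–12:03.
14:47–15:26 meets the second set on 14:47–14:57.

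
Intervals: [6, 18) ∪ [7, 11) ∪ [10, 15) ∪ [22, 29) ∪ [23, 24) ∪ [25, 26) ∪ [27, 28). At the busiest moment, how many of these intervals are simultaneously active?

At 10, 3 of the intervals are simultaneously active.
No point has more.

3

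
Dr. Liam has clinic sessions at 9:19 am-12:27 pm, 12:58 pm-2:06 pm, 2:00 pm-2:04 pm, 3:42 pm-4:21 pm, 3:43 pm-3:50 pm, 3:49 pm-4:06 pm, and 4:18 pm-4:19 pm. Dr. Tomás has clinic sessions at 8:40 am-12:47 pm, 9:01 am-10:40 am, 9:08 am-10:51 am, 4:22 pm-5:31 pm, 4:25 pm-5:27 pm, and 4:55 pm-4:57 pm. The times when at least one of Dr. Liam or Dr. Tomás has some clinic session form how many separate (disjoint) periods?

4

First set merges to 9:19 am–12:27 pm, 12:58 pm–2:06 pm, 3:42 pm–4:21 pm.
Second set merges to 8:40 am–12:47 pm, 4:22 pm–5:31 pm.
A ∪ B = 8:40 am–12:47 pm, 12:58 pm–2:06 pm, 3:42 pm–4:21 pm, 4:22 pm–5:31 pm.
That is 4 disjoint pieces.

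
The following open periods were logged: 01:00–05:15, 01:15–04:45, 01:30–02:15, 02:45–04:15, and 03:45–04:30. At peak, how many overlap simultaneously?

Sweep endpoints in order; track running count of active intervals.
Peak of 4 reached at 03:45.

4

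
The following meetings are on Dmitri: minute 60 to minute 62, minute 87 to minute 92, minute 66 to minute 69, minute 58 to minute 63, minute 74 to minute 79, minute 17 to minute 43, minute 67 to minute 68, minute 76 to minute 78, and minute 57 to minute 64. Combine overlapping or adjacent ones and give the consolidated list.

Sort by start: minute 17 to minute 43, minute 57 to minute 64, minute 58 to minute 63, minute 60 to minute 62, minute 66 to minute 69, minute 67 to minute 68, minute 74 to minute 79, minute 76 to minute 78, minute 87 to minute 92.
minute 57 to minute 64 is disjoint → start new block.
minute 58 to minute 63 overlaps/touches minute 57 to minute 64 → extend to minute 57 to minute 64.
minute 60 to minute 62 overlaps/touches minute 57 to minute 64 → extend to minute 57 to minute 64.
minute 66 to minute 69 is disjoint → start new block.
minute 67 to minute 68 overlaps/touches minute 66 to minute 69 → extend to minute 66 to minute 69.
minute 74 to minute 79 is disjoint → start new block.
minute 76 to minute 78 overlaps/touches minute 74 to minute 79 → extend to minute 74 to minute 79.
minute 87 to minute 92 is disjoint → start new block.

minute 17 to minute 43, minute 57 to minute 64, minute 66 to minute 69, minute 74 to minute 79, minute 87 to minute 92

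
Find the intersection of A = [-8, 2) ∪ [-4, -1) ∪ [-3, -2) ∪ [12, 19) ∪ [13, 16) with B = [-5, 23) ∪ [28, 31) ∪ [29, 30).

[-5, 2) ∪ [12, 19)

A, merged: [-8, 2), [12, 19).
B, merged: [-5, 23), [28, 31).
[-8, 2) meets the second set on [-5, 2).
[12, 19) meets the second set on [12, 19).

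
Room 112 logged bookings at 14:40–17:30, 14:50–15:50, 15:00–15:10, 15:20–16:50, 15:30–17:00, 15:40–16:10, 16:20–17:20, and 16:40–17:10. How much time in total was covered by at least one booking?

2 h 50 min

Merged: 14:40–17:30.
Length: 2 h 50 min.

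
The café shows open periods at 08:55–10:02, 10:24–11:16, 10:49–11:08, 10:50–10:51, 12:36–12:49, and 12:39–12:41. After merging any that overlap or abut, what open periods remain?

08:55-10:02, 10:24-11:16, 12:36-12:49

10:24-11:16 is disjoint → start new block.
10:49-11:08 overlaps/touches 10:24-11:16 → extend to 10:24-11:16.
10:50-10:51 overlaps/touches 10:24-11:16 → extend to 10:24-11:16.
12:36-12:49 is disjoint → start new block.
12:39-12:41 overlaps/touches 12:36-12:49 → extend to 12:36-12:49.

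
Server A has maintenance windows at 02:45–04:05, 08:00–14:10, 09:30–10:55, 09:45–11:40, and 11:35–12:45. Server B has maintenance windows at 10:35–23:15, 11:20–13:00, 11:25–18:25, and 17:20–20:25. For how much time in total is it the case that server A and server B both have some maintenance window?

Merge the first list: 02:45–04:05, 08:00–14:10.
Merge the second list: 10:35–23:15.
A ∩ B = 10:35–14:10.
Total: 3 h 35 min.

3 h 35 min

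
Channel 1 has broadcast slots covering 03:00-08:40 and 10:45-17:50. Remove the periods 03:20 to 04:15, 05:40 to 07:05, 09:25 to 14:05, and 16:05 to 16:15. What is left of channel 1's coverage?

03:00-08:40 \ B = 03:00-03:20, 04:15-05:40, 07:05-08:40.
10:45-17:50 \ B = 14:05-16:05, 16:15-17:50.

03:00-03:20, 04:15-05:40, 07:05-08:40, 14:05-16:05, 16:15-17:50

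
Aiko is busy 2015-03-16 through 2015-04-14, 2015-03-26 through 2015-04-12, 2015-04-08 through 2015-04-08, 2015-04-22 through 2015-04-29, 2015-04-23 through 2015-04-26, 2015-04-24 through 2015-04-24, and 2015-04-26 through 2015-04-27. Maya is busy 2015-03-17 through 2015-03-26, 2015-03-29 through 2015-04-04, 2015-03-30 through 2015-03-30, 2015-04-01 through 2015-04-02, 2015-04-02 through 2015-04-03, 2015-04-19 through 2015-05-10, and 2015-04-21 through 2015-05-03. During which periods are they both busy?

Merge the first list: 2015-03-16 through 2015-04-14, 2015-04-22 through 2015-04-29.
Merge the second list: 2015-03-17 through 2015-03-26, 2015-03-29 through 2015-04-04, 2015-04-19 through 2015-05-10.
2015-03-16 through 2015-04-14 meets the second set on 2015-03-17 through 2015-03-26, 2015-03-29 through 2015-04-04.
2015-04-22 through 2015-04-29 meets the second set on 2015-04-22 through 2015-04-29.

2015-03-17 through 2015-03-26, 2015-03-29 through 2015-04-04, 2015-04-22 through 2015-04-29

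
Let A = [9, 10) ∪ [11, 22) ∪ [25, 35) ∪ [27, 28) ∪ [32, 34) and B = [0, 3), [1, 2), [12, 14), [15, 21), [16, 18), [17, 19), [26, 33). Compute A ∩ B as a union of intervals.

First set merges to [9, 10), [11, 22), [25, 35).
Second set merges to [0, 3), [12, 14), [15, 21), [26, 33).
[9, 10): no overlap with the second set.
[11, 22) meets the second set on [12, 14), [15, 21).
[25, 35) meets the second set on [26, 33).

[12, 14) ∪ [15, 21) ∪ [26, 33)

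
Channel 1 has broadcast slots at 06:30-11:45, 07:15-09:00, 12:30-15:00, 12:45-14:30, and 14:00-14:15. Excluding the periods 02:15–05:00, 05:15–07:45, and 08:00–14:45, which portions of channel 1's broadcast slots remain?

A, merged: 06:30–11:45, 12:30–15:00.
06:30–11:45 with B removed leaves 07:45–08:00.
12:30–15:00 with B removed leaves 14:45–15:00.

07:45–08:00, 14:45–15:00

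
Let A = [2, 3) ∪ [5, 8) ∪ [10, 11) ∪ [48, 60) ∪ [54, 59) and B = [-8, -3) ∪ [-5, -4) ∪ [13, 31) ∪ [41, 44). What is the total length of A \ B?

17

First set merges to [2, 3), [5, 8), [10, 11), [48, 60).
Second set merges to [-8, -3), [13, 31), [41, 44).
A \ B = [2, 3), [5, 8), [10, 11), [48, 60).
Total: 1 + 3 + 1 + 12 = 17.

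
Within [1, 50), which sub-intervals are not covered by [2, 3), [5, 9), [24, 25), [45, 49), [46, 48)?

[1, 2) ∪ [3, 5) ∪ [9, 24) ∪ [25, 45) ∪ [49, 50)

Covered (merged): [2, 3), [5, 9), [24, 25), [45, 49).
Gaps within [1, 50): [1, 2), [3, 5), [9, 24), [25, 45), [49, 50).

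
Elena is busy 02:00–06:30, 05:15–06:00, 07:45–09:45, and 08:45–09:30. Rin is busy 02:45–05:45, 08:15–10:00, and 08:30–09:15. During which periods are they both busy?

02:45–05:45, 08:15–09:45

A, merged: 02:00–06:30, 07:45–09:45.
B, merged: 02:45–05:45, 08:15–10:00.
02:00–06:30 meets the second set on 02:45–05:45.
07:45–09:45 meets the second set on 08:15–09:45.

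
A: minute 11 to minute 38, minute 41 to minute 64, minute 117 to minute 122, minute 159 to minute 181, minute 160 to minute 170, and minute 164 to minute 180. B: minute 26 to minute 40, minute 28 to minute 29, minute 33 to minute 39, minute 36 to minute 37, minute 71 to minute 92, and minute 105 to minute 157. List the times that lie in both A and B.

minute 26 to minute 38, minute 117 to minute 122

A, merged: minute 11 to minute 38, minute 41 to minute 64, minute 117 to minute 122, minute 159 to minute 181.
B, merged: minute 26 to minute 40, minute 71 to minute 92, minute 105 to minute 157.
minute 11 to minute 38 meets the second set on minute 26 to minute 38.
minute 41 to minute 64: no overlap with the second set.
minute 117 to minute 122 meets the second set on minute 117 to minute 122.
minute 159 to minute 181: no overlap with the second set.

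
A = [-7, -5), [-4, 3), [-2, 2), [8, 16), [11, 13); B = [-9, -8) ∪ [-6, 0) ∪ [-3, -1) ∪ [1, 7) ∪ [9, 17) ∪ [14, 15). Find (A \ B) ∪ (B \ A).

First set merges to [-7, -5), [-4, 3), [8, 16).
Second set merges to [-9, -8), [-6, 0), [1, 7), [9, 17).
A but not B: [-7, -6), [0, 1), [8, 9).
B but not A: [-9, -8), [-5, -4), [3, 7), [16, 17).
Combining gives A △ B.

[-9, -8) ∪ [-7, -6) ∪ [-5, -4) ∪ [0, 1) ∪ [3, 7) ∪ [8, 9) ∪ [16, 17)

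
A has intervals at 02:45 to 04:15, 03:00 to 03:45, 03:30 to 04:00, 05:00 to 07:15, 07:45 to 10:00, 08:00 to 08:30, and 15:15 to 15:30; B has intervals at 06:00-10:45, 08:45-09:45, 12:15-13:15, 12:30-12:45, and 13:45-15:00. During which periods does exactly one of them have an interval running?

A, merged: 02:45–04:15, 05:00–07:15, 07:45–10:00, 15:15–15:30.
B, merged: 06:00–10:45, 12:15–13:15, 13:45–15:00.
A \ B = 02:45–04:15, 05:00–06:00, 15:15–15:30.
B \ A = 07:15–07:45, 10:00–10:45, 12:15–13:15, 13:45–15:00.
Union of the two gives the symmetric difference.

02:45–04:15, 05:00–06:00, 07:15–07:45, 10:00–10:45, 12:15–13:15, 13:45–15:00, 15:15–15:30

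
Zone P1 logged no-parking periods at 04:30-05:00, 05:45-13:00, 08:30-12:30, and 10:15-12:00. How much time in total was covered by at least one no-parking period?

7 h 45 min

Merged: 04:30–05:00, 05:45–13:00.
Lengths: 30 min + 7 h 15 min = 7 h 45 min.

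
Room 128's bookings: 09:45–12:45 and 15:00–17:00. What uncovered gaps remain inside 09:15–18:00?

Covered (merged): 09:45–12:45, 15:00–17:00.
Gaps within 09:15–18:00: 09:15–09:45, 12:45–15:00, 17:00–18:00.

09:15–09:45, 12:45–15:00, 17:00–18:00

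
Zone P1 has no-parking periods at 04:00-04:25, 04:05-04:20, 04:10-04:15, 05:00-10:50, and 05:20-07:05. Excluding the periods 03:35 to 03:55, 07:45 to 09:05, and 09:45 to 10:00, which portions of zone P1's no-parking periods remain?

04:00–04:25, 05:00–07:45, 09:05–09:45, 10:00–10:50

A, merged: 04:00–04:25, 05:00–10:50.
04:00–04:25 is untouched.
05:00–10:50 with B removed leaves 05:00–07:45, 09:05–09:45, 10:00–10:50.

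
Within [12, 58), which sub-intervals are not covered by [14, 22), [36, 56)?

The merged coverage is [14, 22), [36, 56).
Complement within [12, 58): [12, 14), [22, 36), [56, 58).

[12, 14) ∪ [22, 36) ∪ [56, 58)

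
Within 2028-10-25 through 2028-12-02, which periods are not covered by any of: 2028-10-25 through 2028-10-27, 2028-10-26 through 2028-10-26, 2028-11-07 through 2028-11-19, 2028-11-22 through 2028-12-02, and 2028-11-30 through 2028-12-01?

2028-10-28 through 2028-11-06, 2028-11-20 through 2028-11-21

Covered (merged): 2028-10-25 through 2028-10-27, 2028-11-07 through 2028-11-19, 2028-11-22 through 2028-12-02.
Gaps within 2028-10-25 through 2028-12-02: 2028-10-28 through 2028-11-06, 2028-11-20 through 2028-11-21.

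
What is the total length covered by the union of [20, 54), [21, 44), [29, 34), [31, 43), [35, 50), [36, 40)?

Merged: [20, 54).
Length: 34.

34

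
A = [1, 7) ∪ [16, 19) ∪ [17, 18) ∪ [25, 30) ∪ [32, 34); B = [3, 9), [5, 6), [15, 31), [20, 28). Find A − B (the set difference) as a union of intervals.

[1, 3) ∪ [32, 34)

Merge the first list: [1, 7), [16, 19), [25, 30), [32, 34).
Merge the second list: [3, 9), [15, 31).
[1, 7) with B removed leaves [1, 3).
[16, 19) lies entirely inside B → drops out.
[25, 30) lies entirely inside B → drops out.
[32, 34) is untouched.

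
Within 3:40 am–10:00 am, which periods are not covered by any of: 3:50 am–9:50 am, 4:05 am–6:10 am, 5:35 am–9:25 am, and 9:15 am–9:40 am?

The merged coverage is 3:50 am-9:50 am.
Gaps within 3:40 am-10:00 am: 3:40 am-3:50 am, 9:50 am-10:00 am.

3:40 am-3:50 am, 9:50 am-10:00 am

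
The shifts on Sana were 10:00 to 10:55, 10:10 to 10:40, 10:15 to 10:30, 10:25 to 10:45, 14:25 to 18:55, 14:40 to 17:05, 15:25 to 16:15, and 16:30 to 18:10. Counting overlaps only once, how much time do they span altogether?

Merged: 10:00-10:55, 14:25-18:55.
Lengths: 55 min + 4 h 30 min = 5 h 25 min.

5 h 25 min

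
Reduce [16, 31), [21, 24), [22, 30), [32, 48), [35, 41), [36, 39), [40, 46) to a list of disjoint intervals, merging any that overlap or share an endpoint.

[16, 31) ∪ [32, 48)

[21, 24) overlaps/touches [16, 31) → extend to [16, 31).
[22, 30) overlaps/touches [16, 31) → extend to [16, 31).
[32, 48) is disjoint → start new block.
[35, 41) overlaps/touches [32, 48) → extend to [32, 48).
[36, 39) overlaps/touches [32, 48) → extend to [32, 48).
[40, 46) overlaps/touches [32, 48) → extend to [32, 48).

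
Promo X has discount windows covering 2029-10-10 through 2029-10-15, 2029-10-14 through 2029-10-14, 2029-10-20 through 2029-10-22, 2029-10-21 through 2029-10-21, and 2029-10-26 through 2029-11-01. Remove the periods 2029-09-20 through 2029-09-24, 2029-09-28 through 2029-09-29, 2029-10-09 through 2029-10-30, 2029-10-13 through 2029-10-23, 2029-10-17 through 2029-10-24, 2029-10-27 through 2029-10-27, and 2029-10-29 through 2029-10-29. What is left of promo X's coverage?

Merge the first list: 2029-10-10 through 2029-10-15, 2029-10-20 through 2029-10-22, 2029-10-26 through 2029-11-01.
Merge the second list: 2029-09-20 through 2029-09-24, 2029-09-28 through 2029-09-29, 2029-10-09 through 2029-10-30.
2029-10-10 through 2029-10-15: fully covered by B → removed.
2029-10-20 through 2029-10-22: fully covered by B → removed.
2029-10-26 through 2029-11-01 minus B → 2029-10-31 through 2029-11-01.

2029-10-31 through 2029-11-01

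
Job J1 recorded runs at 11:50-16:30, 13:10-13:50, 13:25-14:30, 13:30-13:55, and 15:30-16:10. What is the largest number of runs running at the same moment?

4

Walk the sorted start/end points keeping a running depth.
The depth first hits 4 at 13:30.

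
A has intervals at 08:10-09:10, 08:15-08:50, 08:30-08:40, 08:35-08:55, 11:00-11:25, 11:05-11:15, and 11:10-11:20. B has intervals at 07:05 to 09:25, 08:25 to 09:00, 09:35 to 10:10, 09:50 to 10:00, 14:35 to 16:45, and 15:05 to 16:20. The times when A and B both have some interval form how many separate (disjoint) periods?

1

A, merged: 08:10-09:10, 11:00-11:25.
B, merged: 07:05-09:25, 09:35-10:10, 14:35-16:45.
A ∩ B = 08:10-09:10.
That is 1 disjoint piece.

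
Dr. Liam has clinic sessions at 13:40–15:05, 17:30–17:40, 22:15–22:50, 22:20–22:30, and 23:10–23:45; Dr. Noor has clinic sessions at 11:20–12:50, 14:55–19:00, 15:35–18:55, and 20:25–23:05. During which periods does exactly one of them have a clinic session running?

Merge the first list: 13:40–15:05, 17:30–17:40, 22:15–22:50, 23:10–23:45.
Merge the second list: 11:20–12:50, 14:55–19:00, 20:25–23:05.
A but not B: 13:40–14:55, 23:10–23:45.
B but not A: 11:20–12:50, 15:05–17:30, 17:40–19:00, 20:25–22:15, 22:50–23:05.
Combining gives A △ B.

11:20–12:50, 13:40–14:55, 15:05–17:30, 17:40–19:00, 20:25–22:15, 22:50–23:05, 23:10–23:45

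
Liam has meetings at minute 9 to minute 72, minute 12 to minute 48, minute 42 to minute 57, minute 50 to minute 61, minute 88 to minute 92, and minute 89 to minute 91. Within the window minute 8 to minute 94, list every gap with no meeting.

Covered (merged): minute 9 to minute 72, minute 88 to minute 92.
Uncovered inside minute 8 to minute 94: minute 8 to minute 9, minute 72 to minute 88, minute 92 to minute 94.

minute 8 to minute 9, minute 72 to minute 88, minute 92 to minute 94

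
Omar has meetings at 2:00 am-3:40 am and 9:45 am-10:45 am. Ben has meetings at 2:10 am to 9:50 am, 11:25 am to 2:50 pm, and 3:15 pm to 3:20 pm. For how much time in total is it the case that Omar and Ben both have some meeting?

A ∩ B = 2:10 am-3:40 am, 9:45 am-9:50 am.
Total: 1 h 30 min + 5 min = 1 h 35 min.

1 h 35 min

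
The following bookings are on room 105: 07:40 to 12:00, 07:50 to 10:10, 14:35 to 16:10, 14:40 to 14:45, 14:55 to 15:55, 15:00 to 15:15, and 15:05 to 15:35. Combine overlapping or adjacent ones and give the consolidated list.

07:50-10:10 overlaps/touches 07:40-12:00 → extend to 07:40-12:00.
14:35-16:10 is disjoint → start new block.
14:40-14:45 overlaps/touches 14:35-16:10 → extend to 14:35-16:10.
14:55-15:55 overlaps/touches 14:35-16:10 → extend to 14:35-16:10.
15:00-15:15 overlaps/touches 14:35-16:10 → extend to 14:35-16:10.
15:05-15:35 overlaps/touches 14:35-16:10 → extend to 14:35-16:10.

07:40-12:00, 14:35-16:10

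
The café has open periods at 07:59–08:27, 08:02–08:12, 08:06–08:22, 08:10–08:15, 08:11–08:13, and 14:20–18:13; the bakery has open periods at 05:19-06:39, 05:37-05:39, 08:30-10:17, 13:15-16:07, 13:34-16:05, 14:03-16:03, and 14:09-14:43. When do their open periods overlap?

First set merges to 07:59–08:27, 14:20–18:13.
Second set merges to 05:19–06:39, 08:30–10:17, 13:15–16:07.
07:59–08:27 falls entirely outside B.
14:20–18:13 overlaps B on 14:20–16:07.

14:20–16:07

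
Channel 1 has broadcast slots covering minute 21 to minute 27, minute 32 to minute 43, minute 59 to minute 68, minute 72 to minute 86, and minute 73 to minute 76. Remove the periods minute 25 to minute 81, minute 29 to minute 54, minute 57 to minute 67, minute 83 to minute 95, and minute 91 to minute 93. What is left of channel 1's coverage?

A, merged: minute 21 to minute 27, minute 32 to minute 43, minute 59 to minute 68, minute 72 to minute 86.
B, merged: minute 25 to minute 81, minute 83 to minute 95.
minute 21 to minute 27 minus B → minute 21 to minute 25.
minute 32 to minute 43: fully covered by B → removed.
minute 59 to minute 68: fully covered by B → removed.
minute 72 to minute 86 minus B → minute 81 to minute 83.

minute 21 to minute 25, minute 81 to minute 83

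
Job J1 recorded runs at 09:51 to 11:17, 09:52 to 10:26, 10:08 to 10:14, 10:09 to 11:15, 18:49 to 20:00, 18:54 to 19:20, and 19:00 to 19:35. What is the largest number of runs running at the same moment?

Walk the sorted start/end points keeping a running depth.
The depth first hits 4 at 10:09.

4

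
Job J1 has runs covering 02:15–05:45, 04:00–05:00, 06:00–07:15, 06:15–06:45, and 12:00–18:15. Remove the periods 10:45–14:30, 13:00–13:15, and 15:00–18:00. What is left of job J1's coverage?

First set merges to 02:15-05:45, 06:00-07:15, 12:00-18:15.
Second set merges to 10:45-14:30, 15:00-18:00.
02:15-05:45: no B overlap → unchanged.
06:00-07:15: no B overlap → unchanged.
12:00-18:15 minus B → 14:30-15:00, 18:00-18:15.

02:15-05:45, 06:00-07:15, 14:30-15:00, 18:00-18:15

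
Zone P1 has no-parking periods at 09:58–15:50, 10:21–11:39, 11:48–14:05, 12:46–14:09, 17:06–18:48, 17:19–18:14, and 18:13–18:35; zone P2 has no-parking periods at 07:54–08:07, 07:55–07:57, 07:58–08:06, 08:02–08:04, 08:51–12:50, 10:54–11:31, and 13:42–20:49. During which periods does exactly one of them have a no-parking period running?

Merge the first list: 09:58-15:50, 17:06-18:48.
Merge the second list: 07:54-08:07, 08:51-12:50, 13:42-20:49.
A \ B = 12:50-13:42.
B \ A = 07:54-08:07, 08:51-09:58, 15:50-17:06, 18:48-20:49.
Union of the two gives the symmetric difference.

07:54-08:07, 08:51-09:58, 12:50-13:42, 15:50-17:06, 18:48-20:49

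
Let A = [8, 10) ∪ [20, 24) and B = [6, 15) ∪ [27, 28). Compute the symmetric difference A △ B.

Only in the first: [20, 24).
Only in the second: [6, 8), [10, 15), [27, 28).
Together these are the periods covered by exactly one.

[6, 8) ∪ [10, 15) ∪ [20, 24) ∪ [27, 28)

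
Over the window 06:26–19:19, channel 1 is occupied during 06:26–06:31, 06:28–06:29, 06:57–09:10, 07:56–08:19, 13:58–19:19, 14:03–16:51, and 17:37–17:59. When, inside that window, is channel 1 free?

Covered (merged): 06:26–06:31, 06:57–09:10, 13:58–19:19.
Gaps within 06:26–19:19: 06:31–06:57, 09:10–13:58.

06:31–06:57, 09:10–13:58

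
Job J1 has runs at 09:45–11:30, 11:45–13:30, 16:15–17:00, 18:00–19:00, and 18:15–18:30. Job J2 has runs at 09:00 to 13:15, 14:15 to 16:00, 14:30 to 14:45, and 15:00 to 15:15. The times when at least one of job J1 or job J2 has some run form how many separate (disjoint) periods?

Merge the first list: 09:45-11:30, 11:45-13:30, 16:15-17:00, 18:00-19:00.
Merge the second list: 09:00-13:15, 14:15-16:00.
A ∪ B = 09:00-13:30, 14:15-16:00, 16:15-17:00, 18:00-19:00.
That is 4 disjoint pieces.

4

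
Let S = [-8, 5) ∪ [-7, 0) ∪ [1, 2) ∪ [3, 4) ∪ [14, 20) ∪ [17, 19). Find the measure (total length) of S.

19

Merged: [-8, 5), [14, 20).
Lengths: 13 + 6 = 19.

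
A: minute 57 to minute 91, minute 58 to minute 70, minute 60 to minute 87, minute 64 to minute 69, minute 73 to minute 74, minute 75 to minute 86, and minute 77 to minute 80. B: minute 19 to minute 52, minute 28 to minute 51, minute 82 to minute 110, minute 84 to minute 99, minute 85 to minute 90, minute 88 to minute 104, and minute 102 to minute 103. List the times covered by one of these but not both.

minute 19 to minute 52, minute 57 to minute 82, minute 91 to minute 110

A, merged: minute 57 to minute 91.
B, merged: minute 19 to minute 52, minute 82 to minute 110.
A \ B = minute 57 to minute 82.
B \ A = minute 19 to minute 52, minute 91 to minute 110.
Union of the two gives the symmetric difference.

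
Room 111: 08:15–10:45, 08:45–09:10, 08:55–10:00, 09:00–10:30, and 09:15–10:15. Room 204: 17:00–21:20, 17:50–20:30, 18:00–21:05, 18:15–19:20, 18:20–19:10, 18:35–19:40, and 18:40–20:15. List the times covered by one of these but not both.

A, merged: 08:15–10:45.
B, merged: 17:00–21:20.
A \ B = 08:15–10:45.
B \ A = 17:00–21:20.
Union of the two gives the symmetric difference.

08:15–10:45, 17:00–21:20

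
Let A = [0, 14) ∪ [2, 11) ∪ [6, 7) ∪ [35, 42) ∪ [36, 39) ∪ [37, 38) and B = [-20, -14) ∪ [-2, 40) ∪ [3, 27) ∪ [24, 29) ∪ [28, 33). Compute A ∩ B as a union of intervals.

First set merges to [0, 14), [35, 42).
Second set merges to [-20, -14), [-2, 40).
[0, 14) meets the second set on [0, 14).
[35, 42) meets the second set on [35, 40).

[0, 14) ∪ [35, 40)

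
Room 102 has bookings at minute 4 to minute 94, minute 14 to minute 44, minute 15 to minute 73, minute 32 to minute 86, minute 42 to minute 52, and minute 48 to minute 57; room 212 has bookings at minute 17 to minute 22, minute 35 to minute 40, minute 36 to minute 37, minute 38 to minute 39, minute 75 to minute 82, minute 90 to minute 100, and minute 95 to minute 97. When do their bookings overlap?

minute 17 to minute 22, minute 35 to minute 40, minute 75 to minute 82, minute 90 to minute 94

Merge the first list: minute 4 to minute 94.
Merge the second list: minute 17 to minute 22, minute 35 to minute 40, minute 75 to minute 82, minute 90 to minute 100.
minute 4 to minute 94 overlaps B on minute 17 to minute 22, minute 35 to minute 40, minute 75 to minute 82, minute 90 to minute 94.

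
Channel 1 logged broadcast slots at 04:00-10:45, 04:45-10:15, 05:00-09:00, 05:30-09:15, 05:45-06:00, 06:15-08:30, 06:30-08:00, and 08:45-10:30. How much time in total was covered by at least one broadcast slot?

Merged: 04:00–10:45.
Length: 6 h 45 min.

6 h 45 min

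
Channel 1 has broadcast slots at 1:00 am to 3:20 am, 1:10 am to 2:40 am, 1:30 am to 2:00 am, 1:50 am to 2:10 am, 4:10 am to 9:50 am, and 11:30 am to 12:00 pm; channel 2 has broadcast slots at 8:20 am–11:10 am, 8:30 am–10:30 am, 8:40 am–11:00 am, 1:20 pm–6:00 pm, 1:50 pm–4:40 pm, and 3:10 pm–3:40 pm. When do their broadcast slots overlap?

A, merged: 1:00 am–3:20 am, 4:10 am–9:50 am, 11:30 am–12:00 pm.
B, merged: 8:20 am–11:10 am, 1:20 pm–6:00 pm.
1:00 am–3:20 am: no overlap with the second set.
4:10 am–9:50 am meets the second set on 8:20 am–9:50 am.
11:30 am–12:00 pm: no overlap with the second set.

8:20 am–9:50 am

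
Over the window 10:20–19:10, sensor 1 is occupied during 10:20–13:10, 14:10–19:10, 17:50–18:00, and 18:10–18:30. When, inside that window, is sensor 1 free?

Covered (merged): 10:20-13:10, 14:10-19:10.
Uncovered inside 10:20-19:10: 13:10-14:10.

13:10-14:10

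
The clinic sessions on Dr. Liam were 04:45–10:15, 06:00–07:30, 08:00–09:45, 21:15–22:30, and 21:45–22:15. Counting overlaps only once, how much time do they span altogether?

Merged: 04:45–10:15, 21:15–22:30.
Lengths: 5 h 30 min + 1 h 15 min = 6 h 45 min.

6 h 45 min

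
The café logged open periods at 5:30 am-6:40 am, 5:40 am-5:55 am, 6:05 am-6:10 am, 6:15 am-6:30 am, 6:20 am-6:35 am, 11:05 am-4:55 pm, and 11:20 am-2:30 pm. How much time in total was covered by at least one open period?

7 h

Merged: 5:30 am-6:40 am, 11:05 am-4:55 pm.
Lengths: 1 h 10 min + 5 h 50 min = 7 h.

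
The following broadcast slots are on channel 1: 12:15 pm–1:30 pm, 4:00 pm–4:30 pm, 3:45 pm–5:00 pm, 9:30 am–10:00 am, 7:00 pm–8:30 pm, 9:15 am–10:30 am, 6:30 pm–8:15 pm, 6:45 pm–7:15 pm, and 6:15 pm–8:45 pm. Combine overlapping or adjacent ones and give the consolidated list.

Sort by start: 9:15 am–10:30 am, 9:30 am–10:00 am, 12:15 pm–1:30 pm, 3:45 pm–5:00 pm, 4:00 pm–4:30 pm, 6:15 pm–8:45 pm, 6:30 pm–8:15 pm, 6:45 pm–7:15 pm, 7:00 pm–8:30 pm.
9:30 am–10:00 am overlaps/touches 9:15 am–10:30 am → extend to 9:15 am–10:30 am.
12:15 pm–1:30 pm is disjoint → start new block.
3:45 pm–5:00 pm is disjoint → start new block.
4:00 pm–4:30 pm overlaps/touches 3:45 pm–5:00 pm → extend to 3:45 pm–5:00 pm.
6:15 pm–8:45 pm is disjoint → start new block.
6:30 pm–8:15 pm overlaps/touches 6:15 pm–8:45 pm → extend to 6:15 pm–8:45 pm.
6:45 pm–7:15 pm overlaps/touches 6:15 pm–8:45 pm → extend to 6:15 pm–8:45 pm.
7:00 pm–8:30 pm overlaps/touches 6:15 pm–8:45 pm → extend to 6:15 pm–8:45 pm.

9:15 am–10:30 am, 12:15 pm–1:30 pm, 3:45 pm–5:00 pm, 6:15 pm–8:45 pm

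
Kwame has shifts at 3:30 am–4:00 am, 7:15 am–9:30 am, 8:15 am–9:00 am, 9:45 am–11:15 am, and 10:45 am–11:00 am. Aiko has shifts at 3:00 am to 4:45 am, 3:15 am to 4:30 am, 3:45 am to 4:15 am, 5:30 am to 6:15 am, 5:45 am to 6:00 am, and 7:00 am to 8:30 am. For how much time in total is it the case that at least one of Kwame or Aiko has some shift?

First set merges to 3:30 am–4:00 am, 7:15 am–9:30 am, 9:45 am–11:15 am.
Second set merges to 3:00 am–4:45 am, 5:30 am–6:15 am, 7:00 am–8:30 am.
A ∪ B = 3:00 am–4:45 am, 5:30 am–6:15 am, 7:00 am–9:30 am, 9:45 am–11:15 am.
Total: 1 h 45 min + 45 min + 2 h 30 min + 1 h 30 min = 6 h 30 min.

6 h 30 min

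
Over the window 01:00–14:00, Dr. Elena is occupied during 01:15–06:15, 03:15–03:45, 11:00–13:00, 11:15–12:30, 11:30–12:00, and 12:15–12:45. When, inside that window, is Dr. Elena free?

01:00-01:15, 06:15-11:00, 13:00-14:00

Covered (merged): 01:15-06:15, 11:00-13:00.
Complement within 01:00-14:00: 01:00-01:15, 06:15-11:00, 13:00-14:00.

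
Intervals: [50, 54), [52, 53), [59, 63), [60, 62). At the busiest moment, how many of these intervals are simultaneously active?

2

Sweep endpoints in order; track running count of active intervals.
Peak of 2 reached at 52.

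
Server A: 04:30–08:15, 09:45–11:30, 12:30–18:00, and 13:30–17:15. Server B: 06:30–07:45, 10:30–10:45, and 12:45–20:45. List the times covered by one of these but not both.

A, merged: 04:30–08:15, 09:45–11:30, 12:30–18:00.
A but not B: 04:30–06:30, 07:45–08:15, 09:45–10:30, 10:45–11:30, 12:30–12:45.
B but not A: 18:00–20:45.
Combining gives A △ B.

04:30–06:30, 07:45–08:15, 09:45–10:30, 10:45–11:30, 12:30–12:45, 18:00–20:45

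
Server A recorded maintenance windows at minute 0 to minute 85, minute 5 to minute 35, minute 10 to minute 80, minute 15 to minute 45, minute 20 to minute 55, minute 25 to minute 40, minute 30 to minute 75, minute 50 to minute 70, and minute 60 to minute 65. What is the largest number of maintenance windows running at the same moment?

7

Sweep endpoints in order; track running count of active intervals.
Peak of 7 reached at minute 30.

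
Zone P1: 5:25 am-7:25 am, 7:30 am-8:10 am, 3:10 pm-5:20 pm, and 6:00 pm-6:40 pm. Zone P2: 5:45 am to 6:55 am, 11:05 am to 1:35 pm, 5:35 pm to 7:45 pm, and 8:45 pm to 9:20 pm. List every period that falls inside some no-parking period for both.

5:25 am–7:25 am meets the second set on 5:45 am–6:55 am.
7:30 am–8:10 am: no overlap with the second set.
3:10 pm–5:20 pm: no overlap with the second set.
6:00 pm–6:40 pm meets the second set on 6:00 pm–6:40 pm.

5:45 am–6:55 am, 6:00 pm–6:40 pm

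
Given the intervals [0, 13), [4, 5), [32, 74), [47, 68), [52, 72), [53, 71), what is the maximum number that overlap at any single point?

Walk the sorted start/end points keeping a running depth.
The depth first hits 4 at 53.

4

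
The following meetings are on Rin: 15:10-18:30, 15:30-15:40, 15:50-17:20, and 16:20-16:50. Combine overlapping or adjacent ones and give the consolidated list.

15:10–18:30

15:30–15:40 overlaps/touches 15:10–18:30 → extend to 15:10–18:30.
15:50–17:20 overlaps/touches 15:10–18:30 → extend to 15:10–18:30.
16:20–16:50 overlaps/touches 15:10–18:30 → extend to 15:10–18:30.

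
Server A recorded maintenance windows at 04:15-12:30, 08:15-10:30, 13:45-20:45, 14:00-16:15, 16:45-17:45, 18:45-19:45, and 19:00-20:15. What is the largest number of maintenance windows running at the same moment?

At 19:00, 3 of the intervals are simultaneously active.
No point has more.

3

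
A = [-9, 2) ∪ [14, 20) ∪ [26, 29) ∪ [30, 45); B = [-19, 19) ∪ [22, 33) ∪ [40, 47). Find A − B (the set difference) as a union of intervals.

[-9, 2) lies entirely inside B → drops out.
[14, 20) with B removed leaves [19, 20).
[26, 29) lies entirely inside B → drops out.
[30, 45) with B removed leaves [33, 40).

[19, 20) ∪ [33, 40)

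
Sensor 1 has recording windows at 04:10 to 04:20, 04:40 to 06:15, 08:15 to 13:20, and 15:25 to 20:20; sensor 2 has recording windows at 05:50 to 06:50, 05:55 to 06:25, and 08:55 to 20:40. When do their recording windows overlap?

Merge the second list: 05:50-06:50, 08:55-20:40.
04:10-04:20 meets no B interval.
04:40-06:15 ∩ B → 05:50-06:15.
08:15-13:20 ∩ B → 08:55-13:20.
15:25-20:20 ∩ B → 15:25-20:20.

05:50-06:15, 08:55-13:20, 15:25-20:20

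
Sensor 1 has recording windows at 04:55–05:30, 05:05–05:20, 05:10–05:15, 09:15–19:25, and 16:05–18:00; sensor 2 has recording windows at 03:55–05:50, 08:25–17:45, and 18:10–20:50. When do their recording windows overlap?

04:55-05:30, 09:15-17:45, 18:10-19:25

A, merged: 04:55-05:30, 09:15-19:25.
04:55-05:30 meets the second set on 04:55-05:30.
09:15-19:25 meets the second set on 09:15-17:45, 18:10-19:25.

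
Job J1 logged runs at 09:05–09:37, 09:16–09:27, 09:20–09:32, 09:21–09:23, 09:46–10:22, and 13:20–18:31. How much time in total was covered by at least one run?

6 h 19 min

Merged: 09:05-09:37, 09:46-10:22, 13:20-18:31.
Lengths: 32 min + 36 min + 5 h 11 min = 6 h 19 min.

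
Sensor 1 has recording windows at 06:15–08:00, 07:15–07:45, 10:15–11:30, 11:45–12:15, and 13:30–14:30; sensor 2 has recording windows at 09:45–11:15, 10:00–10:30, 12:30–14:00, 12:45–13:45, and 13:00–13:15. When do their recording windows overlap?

10:15–11:15, 13:30–14:00

Merge the first list: 06:15–08:00, 10:15–11:30, 11:45–12:15, 13:30–14:30.
Merge the second list: 09:45–11:15, 12:30–14:00.
06:15–08:00 meets no B interval.
10:15–11:30 ∩ B → 10:15–11:15.
11:45–12:15 meets no B interval.
13:30–14:30 ∩ B → 13:30–14:00.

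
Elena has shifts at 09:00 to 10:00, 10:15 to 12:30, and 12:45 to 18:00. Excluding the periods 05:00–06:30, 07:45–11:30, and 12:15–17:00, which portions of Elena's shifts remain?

11:30–12:15, 17:00–18:00

09:00–10:00 lies entirely inside B → drops out.
10:15–12:30 with B removed leaves 11:30–12:15.
12:45–18:00 with B removed leaves 17:00–18:00.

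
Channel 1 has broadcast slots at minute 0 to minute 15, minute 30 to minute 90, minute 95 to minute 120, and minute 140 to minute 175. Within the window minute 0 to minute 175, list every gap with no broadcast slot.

minute 15 to minute 30, minute 90 to minute 95, minute 120 to minute 140

After merging, the occupied span is minute 0 to minute 15, minute 30 to minute 90, minute 95 to minute 120, minute 140 to minute 175.
Gaps within minute 0 to minute 175: minute 15 to minute 30, minute 90 to minute 95, minute 120 to minute 140.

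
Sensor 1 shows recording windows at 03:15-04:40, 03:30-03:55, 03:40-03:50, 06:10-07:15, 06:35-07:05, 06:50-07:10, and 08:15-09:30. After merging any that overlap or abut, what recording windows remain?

03:15–04:40, 06:10–07:15, 08:15–09:30

03:30–03:55 overlaps/touches 03:15–04:40 → extend to 03:15–04:40.
03:40–03:50 overlaps/touches 03:15–04:40 → extend to 03:15–04:40.
06:10–07:15 is disjoint → start new block.
06:35–07:05 overlaps/touches 06:10–07:15 → extend to 06:10–07:15.
06:50–07:10 overlaps/touches 06:10–07:15 → extend to 06:10–07:15.
08:15–09:30 is disjoint → start new block.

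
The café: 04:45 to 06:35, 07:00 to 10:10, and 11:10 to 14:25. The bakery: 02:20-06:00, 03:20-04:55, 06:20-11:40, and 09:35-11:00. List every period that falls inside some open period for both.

Merge the second list: 02:20–06:00, 06:20–11:40.
04:45–06:35 ∩ B → 04:45–06:00, 06:20–06:35.
07:00–10:10 ∩ B → 07:00–10:10.
11:10–14:25 ∩ B → 11:10–11:40.

04:45–06:00, 06:20–06:35, 07:00–10:10, 11:10–11:40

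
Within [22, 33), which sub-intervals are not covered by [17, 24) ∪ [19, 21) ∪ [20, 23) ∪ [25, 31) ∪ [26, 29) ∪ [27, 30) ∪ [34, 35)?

The merged coverage is [17, 24), [25, 31), [34, 35).
Uncovered inside [22, 33): [24, 25), [31, 33).

[24, 25) ∪ [31, 33)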